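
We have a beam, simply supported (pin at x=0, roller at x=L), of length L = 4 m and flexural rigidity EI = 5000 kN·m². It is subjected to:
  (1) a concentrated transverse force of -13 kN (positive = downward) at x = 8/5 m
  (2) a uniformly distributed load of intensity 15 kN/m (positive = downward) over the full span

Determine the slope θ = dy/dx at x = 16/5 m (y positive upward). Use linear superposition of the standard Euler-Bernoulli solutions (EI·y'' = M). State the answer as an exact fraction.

θ(16/5) = 339/78125 rad

Load 1 — point force P=-13 kN at a=8/5 m (b=L-a=12/5):
  θ_1 = -Pa(2L²-6Lx+3x²+a²)/(6LEI)  [x>a] = -(-13)·(8/5)·(2·4²-6·4·(16/5)+3·(16/5)²+(8/5)²)/(6·4·5000) = -156/78125 rad
Load 2 — uniform load w=15 kN/m over full span:
  θ_2 = -w(L³-6Lx²+4x³)/(24EI) = -15·(4³-6·4·(16/5)²+4·(16/5)³)/(24·5000) = 99/15625 rad
Superposition: θ = Σ θ_i = 339/78125 rad ≈ 0.004339 rad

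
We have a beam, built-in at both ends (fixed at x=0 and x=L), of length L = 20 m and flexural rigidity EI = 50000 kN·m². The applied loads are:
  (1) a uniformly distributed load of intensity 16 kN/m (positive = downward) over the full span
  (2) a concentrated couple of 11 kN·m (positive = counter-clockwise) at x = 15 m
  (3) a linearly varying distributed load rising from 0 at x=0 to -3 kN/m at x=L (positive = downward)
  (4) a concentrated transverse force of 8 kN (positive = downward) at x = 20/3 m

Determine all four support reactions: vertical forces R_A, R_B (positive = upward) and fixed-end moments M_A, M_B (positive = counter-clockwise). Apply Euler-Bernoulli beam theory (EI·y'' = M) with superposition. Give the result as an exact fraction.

Load 1 — uniform load w=16 kN/m over full span:
  R_A = wL/2 = 16·20/2 = 160 kN
  M_A = wL²/12 = 16·20²/12 = 1600/3 kN·m
  R_B = wL/2 = 16·20/2 = 160 kN
  M_B = -wL²/12 = -16·20²/12 = -1600/3 kN·m
Load 2 — applied couple M₀=11 kN·m at a=15 m (b=L-a=5):
  R_A = 6M₀ab/L³ = 6·11·15·5/20³ = 99/160 kN
  M_A = M₀b(2a-b)/L² = 11·5·(2·15-5)/20² = 55/16 kN·m
  R_B = -6M₀ab/L³ = -6·11·15·5/20³ = -99/160 kN
  M_B = M₀a(2b-a)/L² = 11·15·(2·5-15)/20² = -33/16 kN·m
Load 3 — triangular load w₀=-3 kN/m (0→w₀ over full span):
  R_A = 3w₀L/20 = 3·(-3)·20/20 = -9 kN
  M_A = w₀L²/30 = (-3)·20²/30 = -40 kN·m
  R_B = 7w₀L/20 = 7·(-3)·20/20 = -21 kN
  M_B = -w₀L²/20 = -(-3)·20²/20 = 60 kN·m
Load 4 — point force P=8 kN at a=20/3 m (b=L-a=40/3):
  R_A = Pb²(3a+b)/L³ = 8·(40/3)²·(3·(20/3)+(40/3))/20³ = 160/27 kN
  M_A = Pab²/L² = 8·(20/3)·(40/3)²/20² = 640/27 kN·m
  R_B = Pa²(a+3b)/L³ = 8·(20/3)²·((20/3)+3·(40/3))/20³ = 56/27 kN
  M_B = -Pa²b/L² = -8·(20/3)²·(40/3)/20² = -320/27 kN·m
Superposition: R_A = 680593/4320 kN, M_A = 224845/432 kN·m, R_B = 606767/4320 kN, M_B = -210491/432 kN·m

R_A = 680593/4320 kN, M_A = 224845/432 kN·m, R_B = 606767/4320 kN, M_B = -210491/432 kN·m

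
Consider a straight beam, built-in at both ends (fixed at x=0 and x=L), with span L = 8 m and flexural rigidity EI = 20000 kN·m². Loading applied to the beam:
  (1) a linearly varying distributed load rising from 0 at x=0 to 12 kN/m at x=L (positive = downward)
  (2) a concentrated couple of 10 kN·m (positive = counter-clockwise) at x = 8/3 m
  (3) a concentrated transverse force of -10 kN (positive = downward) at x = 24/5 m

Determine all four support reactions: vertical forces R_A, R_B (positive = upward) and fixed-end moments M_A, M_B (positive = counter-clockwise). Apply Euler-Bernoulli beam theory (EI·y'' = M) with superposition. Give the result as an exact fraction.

R_A = 941/75 kN, M_A = 448/25 kN·m, R_B = 1909/75 kN, M_B = -1766/75 kN·m

Load 1 — triangular load w₀=12 kN/m (0→w₀ over full span):
  R_A = 3w₀L/20 = 3·12·8/20 = 72/5 kN
  M_A = w₀L²/30 = 12·8²/30 = 128/5 kN·m
  R_B = 7w₀L/20 = 7·12·8/20 = 168/5 kN
  M_B = -w₀L²/20 = -12·8²/20 = -192/5 kN·m
Load 2 — applied couple M₀=10 kN·m at a=8/3 m (b=L-a=16/3):
  R_A = 6M₀ab/L³ = 6·10·(8/3)·(16/3)/8³ = 5/3 kN
  M_A = M₀b(2a-b)/L² = 10·(16/3)·(2·(8/3)-(16/3))/8² = 0 kN·m
  R_B = -6M₀ab/L³ = -6·10·(8/3)·(16/3)/8³ = -5/3 kN
  M_B = M₀a(2b-a)/L² = 10·(8/3)·(2·(16/3)-(8/3))/8² = 10/3 kN·m
Load 3 — point force P=-10 kN at a=24/5 m (b=L-a=16/5):
  R_A = Pb²(3a+b)/L³ = (-10)·(16/5)²·(3·(24/5)+(16/5))/8³ = -88/25 kN
  M_A = Pab²/L² = (-10)·(24/5)·(16/5)²/8² = -192/25 kN·m
  R_B = Pa²(a+3b)/L³ = (-10)·(24/5)²·((24/5)+3·(16/5))/8³ = -162/25 kN
  M_B = -Pa²b/L² = -(-10)·(24/5)²·(16/5)/8² = 288/25 kN·m
Superposition: R_A = 941/75 kN, M_A = 448/25 kN·m, R_B = 1909/75 kN, M_B = -1766/75 kN·m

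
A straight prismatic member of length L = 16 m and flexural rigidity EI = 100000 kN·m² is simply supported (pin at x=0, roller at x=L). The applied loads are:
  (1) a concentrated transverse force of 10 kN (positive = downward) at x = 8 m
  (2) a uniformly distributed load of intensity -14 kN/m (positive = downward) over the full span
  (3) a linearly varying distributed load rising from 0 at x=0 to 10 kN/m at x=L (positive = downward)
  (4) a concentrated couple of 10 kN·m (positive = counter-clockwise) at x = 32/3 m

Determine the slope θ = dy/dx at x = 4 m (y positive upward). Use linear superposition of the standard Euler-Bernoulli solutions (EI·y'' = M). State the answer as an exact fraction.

θ(4) = 8281/900000 rad

Load 1 — point force P=10 kN at a=8 m (b=L-a=8):
  θ_1 = -Pb(L²-b²-3x²)/(6LEI)  [x≤a] = -10·8·(16²-8²-3·4²)/(6·16·100000) = -3/2500 rad
Load 2 — uniform load w=-14 kN/m over full span:
  θ_2 = -w(L³-6Lx²+4x³)/(24EI) = -(-14)·(16³-6·16·4²+4·4³)/(24·100000) = 154/9375 rad
Load 3 — triangular load w₀=10 kN/m (0→w₀ over full span):
  θ_3 = -w₀(7L⁴-30L²x²+15x⁴)/(360LEI) = -10·(7·16⁴-30·16²·4²+15·4⁴)/(360·16·100000) = -1327/225000 rad
Load 4 — applied couple M₀=10 kN·m at a=32/3 m (b=L-a=16/3):
  θ_4 = (M₀x²/(2L)+C₁)/EI  [x≤a] with C₁=M₀(3b²-L²)/(6L)=-160/9 = (10·4²/(2·16)+(-160/9))/100000 = -23/180000 rad
Superposition: θ = Σ θ_i = 8281/900000 rad ≈ 0.009201 rad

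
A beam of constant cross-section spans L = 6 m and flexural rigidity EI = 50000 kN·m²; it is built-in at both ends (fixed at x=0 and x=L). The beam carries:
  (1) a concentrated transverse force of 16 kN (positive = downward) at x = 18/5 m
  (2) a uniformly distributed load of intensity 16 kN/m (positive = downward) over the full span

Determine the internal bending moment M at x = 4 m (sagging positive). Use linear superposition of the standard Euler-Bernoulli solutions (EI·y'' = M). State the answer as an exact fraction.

Load 1 — point force P=16 kN at a=18/5 m (b=L-a=12/5):
  M_1 = Pa²(a+3b)(L-x)/L³ - Pa²b/L²  [x>a] = 16·(18/5)²·((18/5)+3·(12/5))·(6-4)/6³ - 16·(18/5)²·(12/5)/6² = 864/125 kN·m
Load 2 — uniform load w=16 kN/m over full span:
  M_2 = wLx/2 - wL²/12 - wx²/2 = 16·6·4/2 - 16·6²/12 - 16·4²/2 = 16 kN·m
Superposition: M = Σ M_i = 2864/125 kN·m ≈ 22.912000 kN·m

M(4) = 2864/125 kN·m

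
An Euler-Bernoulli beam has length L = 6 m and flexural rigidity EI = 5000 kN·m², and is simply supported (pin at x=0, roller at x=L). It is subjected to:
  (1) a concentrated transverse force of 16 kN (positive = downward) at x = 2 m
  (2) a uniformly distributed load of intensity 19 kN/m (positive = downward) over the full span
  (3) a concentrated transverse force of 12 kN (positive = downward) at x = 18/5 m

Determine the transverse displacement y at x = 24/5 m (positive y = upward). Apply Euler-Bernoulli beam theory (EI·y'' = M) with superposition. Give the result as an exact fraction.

Load 1 — point force P=16 kN at a=2 m (b=L-a=4):
  y_1 = -Pa(L-x)(2Lx-a²-x²)/(6LEI)  [x>a] = -16·2·(6-(24/5))·(2·6·(24/5)-2²-(24/5)²)/(6·6·5000) = -1528/234375 m
Load 2 — uniform load w=19 kN/m over full span:
  y_2 = -wx(L³-2Lx²+x³)/(24EI) = -19·(24/5)·(6³-2·6·(24/5)²+(24/5)³)/(24·5000) = -14877/390625 m
Load 3 — point force P=12 kN at a=18/5 m (b=L-a=12/5):
  y_3 = -Pa(L-x)(2Lx-a²-x²)/(6LEI)  [x>a] = -12·(18/5)·(6-(24/5))·(2·6·(24/5)-(18/5)²-(24/5)²)/(6·6·5000) = -486/78125 m
Superposition: y = Σ y_i = -59561/1171875 m ≈ -0.050825 m

y(24/5) = -59561/1171875 m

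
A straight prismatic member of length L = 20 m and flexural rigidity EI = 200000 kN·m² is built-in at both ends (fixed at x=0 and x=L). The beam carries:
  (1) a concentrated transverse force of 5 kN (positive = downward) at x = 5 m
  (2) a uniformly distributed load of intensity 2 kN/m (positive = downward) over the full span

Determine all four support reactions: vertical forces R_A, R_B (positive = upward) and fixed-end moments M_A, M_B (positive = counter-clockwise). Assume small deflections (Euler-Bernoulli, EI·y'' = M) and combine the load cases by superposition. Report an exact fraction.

R_A = 775/32 kN, M_A = 3875/48 kN·m, R_B = 665/32 kN, M_B = -3425/48 kN·m

Load 1 — point force P=5 kN at a=5 m (b=L-a=15):
  R_A = Pb²(3a+b)/L³ = 5·15²·(3·5+15)/20³ = 135/32 kN
  M_A = Pab²/L² = 5·5·15²/20² = 225/16 kN·m
  R_B = Pa²(a+3b)/L³ = 5·5²·(5+3·15)/20³ = 25/32 kN
  M_B = -Pa²b/L² = -5·5²·15/20² = -75/16 kN·m
Load 2 — uniform load w=2 kN/m over full span:
  R_A = wL/2 = 2·20/2 = 20 kN
  M_A = wL²/12 = 2·20²/12 = 200/3 kN·m
  R_B = wL/2 = 2·20/2 = 20 kN
  M_B = -wL²/12 = -2·20²/12 = -200/3 kN·m
Superposition: R_A = 775/32 kN, M_A = 3875/48 kN·m, R_B = 665/32 kN, M_B = -3425/48 kN·m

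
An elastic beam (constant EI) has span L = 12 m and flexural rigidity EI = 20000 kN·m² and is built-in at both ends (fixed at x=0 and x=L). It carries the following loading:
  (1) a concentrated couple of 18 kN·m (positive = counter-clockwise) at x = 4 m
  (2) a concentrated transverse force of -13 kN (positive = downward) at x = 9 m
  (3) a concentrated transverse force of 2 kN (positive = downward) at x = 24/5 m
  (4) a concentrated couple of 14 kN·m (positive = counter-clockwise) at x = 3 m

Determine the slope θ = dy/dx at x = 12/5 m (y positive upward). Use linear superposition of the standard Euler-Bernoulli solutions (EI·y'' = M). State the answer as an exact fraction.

θ(12/5) = 143613/125000000 rad

Load 1 — applied couple M₀=18 kN·m at a=4 m (b=L-a=8):
  θ_1 = (R_Ax²/2 - M_Ax)/EI  [x≤a] with R_A=2, M_A=0 = (2·(12/5)²/2 - 0·(12/5))/20000 = 9/31250 rad
Load 2 — point force P=-13 kN at a=9 m (b=L-a=3):
  θ_2 = -Pb²x(2aL-(3a+b)x)/(2L³EI)  [x≤a] = -(-13)·3²·(12/5)·(2·9·12-(3·9+3)·(12/5))/(2·12³·20000) = 117/200000 rad
Load 3 — point force P=2 kN at a=24/5 m (b=L-a=36/5):
  θ_3 = -Pb²x(2aL-(3a+b)x)/(2L³EI)  [x≤a] = -2·(36/5)²·(12/5)·(2·(24/5)·12-(3·(24/5)+(36/5))·(12/5))/(2·12³·20000) = -891/3906250 rad
Load 4 — applied couple M₀=14 kN·m at a=3 m (b=L-a=9):
  θ_4 = (R_Ax²/2 - M_Ax)/EI  [x≤a] with R_A=21/16, M_A=-21/8 = ((21/16)·(12/5)²/2 - (-21/8)·(12/5))/20000 = 63/125000 rad
Superposition: θ = Σ θ_i = 143613/125000000 rad ≈ 0.001149 rad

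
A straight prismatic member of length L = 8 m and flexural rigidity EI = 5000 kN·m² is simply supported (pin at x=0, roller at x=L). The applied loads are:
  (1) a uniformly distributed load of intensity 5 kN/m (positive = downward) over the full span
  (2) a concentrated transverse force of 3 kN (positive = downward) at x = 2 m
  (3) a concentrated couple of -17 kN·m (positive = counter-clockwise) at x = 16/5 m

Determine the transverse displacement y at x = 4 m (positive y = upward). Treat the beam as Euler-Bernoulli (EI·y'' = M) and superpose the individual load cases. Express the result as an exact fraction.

y(4) = -11743/187500 m

Load 1 — uniform load w=5 kN/m over full span:
  y_1 = -wx(L³-2Lx²+x³)/(24EI) = -5·4·(8³-2·8·4²+4³)/(24·5000) = -4/75 m
Load 2 — point force P=3 kN at a=2 m (b=L-a=6):
  y_2 = -Pa(L-x)(2Lx-a²-x²)/(6LEI)  [x>a] = -3·2·(8-4)·(2·8·4-2²-4²)/(6·8·5000) = -11/2500 m
Load 3 — applied couple M₀=-17 kN·m at a=16/5 m (b=L-a=24/5):
  y_3 = (M₀x³/(6L)-M₀(x-a)²/2+C₁x)/EI  [x>a] with C₁=M₀(3b²-L²)/(6L)=-136/75 = ((-17)·4³/(6·8)-(-17)·(4-(16/5))²/2+(-136/75)·4)/5000 = -153/31250 m
Superposition: y = Σ y_i = -11743/187500 m ≈ -0.062629 m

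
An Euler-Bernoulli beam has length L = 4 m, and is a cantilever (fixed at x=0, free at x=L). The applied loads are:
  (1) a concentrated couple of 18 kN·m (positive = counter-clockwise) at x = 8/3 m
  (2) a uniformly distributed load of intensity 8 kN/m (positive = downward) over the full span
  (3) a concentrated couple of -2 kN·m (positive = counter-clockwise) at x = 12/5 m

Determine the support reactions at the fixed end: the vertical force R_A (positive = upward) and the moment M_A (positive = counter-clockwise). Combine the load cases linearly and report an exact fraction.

Load 1 — applied couple M₀=18 kN·m at a=8/3 m (b=L-a=4/3):
  R_A = 0 kN
  M_A = -M₀ = -18 kN·m
Load 2 — uniform load w=8 kN/m over full span:
  R_A = wL = 8·4 = 32 kN
  M_A = wL²/2 = 8·4²/2 = 64 kN·m
Load 3 — applied couple M₀=-2 kN·m at a=12/5 m (b=L-a=8/5):
  R_A = 0 kN
  M_A = -M₀ = -(-2) = 2 kN·m
Superposition: R_A = 32 kN, M_A = 48 kN·m

R_A = 32 kN, M_A = 48 kN·m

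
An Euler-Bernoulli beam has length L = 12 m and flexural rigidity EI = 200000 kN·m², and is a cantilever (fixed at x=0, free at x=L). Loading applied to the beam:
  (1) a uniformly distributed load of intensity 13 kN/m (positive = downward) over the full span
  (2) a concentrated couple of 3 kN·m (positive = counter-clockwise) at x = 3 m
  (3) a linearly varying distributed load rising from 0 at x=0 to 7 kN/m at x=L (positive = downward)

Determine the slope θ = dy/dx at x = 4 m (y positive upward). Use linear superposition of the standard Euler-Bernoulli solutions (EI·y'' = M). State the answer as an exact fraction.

θ(4) = -32759/1800000 rad

Load 1 — uniform load w=13 kN/m over full span:
  θ_1 = -wx(x²-3Lx+3L²)/(6EI) = -13·4·(4²-3·12·4+3·12²)/(6·200000) = -247/18750 rad
Load 2 — applied couple M₀=3 kN·m at a=3 m (b=L-a=9):
  θ_2 = M₀a/EI  [x>a] = 3·3/200000 = 9/200000 rad
Load 3 — triangular load w₀=7 kN/m (0→w₀ over full span):
  θ_3 = (w₀Lx²/4-w₀L²x/3-w₀x⁴/(24L))/EI = (7·12·4²/4-7·12²·4/3-7·4⁴/(24·12))/200000 = -1141/225000 rad
Superposition: θ = Σ θ_i = -32759/1800000 rad ≈ -0.018199 rad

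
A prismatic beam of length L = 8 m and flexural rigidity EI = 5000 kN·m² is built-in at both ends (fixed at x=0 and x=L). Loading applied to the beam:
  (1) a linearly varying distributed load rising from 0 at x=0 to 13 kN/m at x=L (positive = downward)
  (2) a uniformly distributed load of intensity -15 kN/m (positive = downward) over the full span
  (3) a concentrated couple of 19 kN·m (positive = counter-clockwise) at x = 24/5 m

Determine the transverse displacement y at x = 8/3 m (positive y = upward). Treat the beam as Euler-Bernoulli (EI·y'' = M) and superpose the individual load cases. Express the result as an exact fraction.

y(8/3) = 146896/11390625 m

Load 1 — triangular load w₀=13 kN/m (0→w₀ over full span):
  y_1 = -w₀x²(L-x)²(x+2L)/(120LEI) = -13·(8/3)²·(8-(8/3))²·((8/3)+2·8)/(120·8·5000) = -23296/2278125 m
Load 2 — uniform load w=-15 kN/m over full span:
  y_2 = -wx²(L-x)²/(24EI) = -(-15)·(8/3)²·(8-(8/3))²/(24·5000) = 256/10125 m
Load 3 — applied couple M₀=19 kN·m at a=24/5 m (b=L-a=16/5):
  y_3 = (R_Ax³/6 - M_Ax²/2)/EI  [x≤a] with R_A=171/50, M_A=152/25 = ((171/50)·(8/3)³/6 - (152/25)·(8/3)²/2)/5000 = -304/140625 m
Superposition: y = Σ y_i = 146896/11390625 m ≈ 0.012896 m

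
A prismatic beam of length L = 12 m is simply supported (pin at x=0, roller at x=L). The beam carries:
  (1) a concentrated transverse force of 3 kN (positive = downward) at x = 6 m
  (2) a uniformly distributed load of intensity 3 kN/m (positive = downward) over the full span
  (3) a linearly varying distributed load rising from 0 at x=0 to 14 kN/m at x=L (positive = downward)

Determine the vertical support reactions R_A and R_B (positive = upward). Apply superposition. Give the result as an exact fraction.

R_A = 95/2 kN, R_B = 151/2 kN

Load 1 — point force P=3 kN at a=6 m (b=L-a=6):
  R_A = Pb/L = 3·6/12 = 3/2 kN
  R_B = Pa/L = 3·6/12 = 3/2 kN
Load 2 — uniform load w=3 kN/m over full span:
  R_A = wL/2 = 3·12/2 = 18 kN
  R_B = wL/2 = 3·12/2 = 18 kN
Load 3 — triangular load w₀=14 kN/m (0→w₀ over full span):
  R_A = w₀L/6 = 14·12/6 = 28 kN
  R_B = w₀L/3 = 14·12/3 = 56 kN
Superposition: R_A = 95/2 kN, R_B = 151/2 kN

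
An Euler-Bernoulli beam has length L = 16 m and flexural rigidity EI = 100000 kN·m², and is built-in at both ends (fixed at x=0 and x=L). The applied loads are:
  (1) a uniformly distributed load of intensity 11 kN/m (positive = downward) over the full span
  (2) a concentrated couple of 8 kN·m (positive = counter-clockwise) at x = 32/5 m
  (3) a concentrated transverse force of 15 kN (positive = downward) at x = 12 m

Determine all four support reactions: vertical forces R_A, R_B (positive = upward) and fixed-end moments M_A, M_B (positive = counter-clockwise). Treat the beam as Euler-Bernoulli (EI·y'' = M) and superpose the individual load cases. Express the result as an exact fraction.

Load 1 — uniform load w=11 kN/m over full span:
  R_A = wL/2 = 11·16/2 = 88 kN
  M_A = wL²/12 = 11·16²/12 = 704/3 kN·m
  R_B = wL/2 = 11·16/2 = 88 kN
  M_B = -wL²/12 = -11·16²/12 = -704/3 kN·m
Load 2 — applied couple M₀=8 kN·m at a=32/5 m (b=L-a=48/5):
  R_A = 6M₀ab/L³ = 6·8·(32/5)·(48/5)/16³ = 18/25 kN
  M_A = M₀b(2a-b)/L² = 8·(48/5)·(2·(32/5)-(48/5))/16² = 24/25 kN·m
  R_B = -6M₀ab/L³ = -6·8·(32/5)·(48/5)/16³ = -18/25 kN
  M_B = M₀a(2b-a)/L² = 8·(32/5)·(2·(48/5)-(32/5))/16² = 64/25 kN·m
Load 3 — point force P=15 kN at a=12 m (b=L-a=4):
  R_A = Pb²(3a+b)/L³ = 15·4²·(3·12+4)/16³ = 75/32 kN
  M_A = Pab²/L² = 15·12·4²/16² = 45/4 kN·m
  R_B = Pa²(a+3b)/L³ = 15·12²·(12+3·4)/16³ = 405/32 kN
  M_B = -Pa²b/L² = -15·12²·4/16² = -135/4 kN·m
Superposition: R_A = 72851/800 kN, M_A = 74063/300 kN·m, R_B = 79949/800 kN, M_B = -79757/300 kN·m

R_A = 72851/800 kN, M_A = 74063/300 kN·m, R_B = 79949/800 kN, M_B = -79757/300 kN·m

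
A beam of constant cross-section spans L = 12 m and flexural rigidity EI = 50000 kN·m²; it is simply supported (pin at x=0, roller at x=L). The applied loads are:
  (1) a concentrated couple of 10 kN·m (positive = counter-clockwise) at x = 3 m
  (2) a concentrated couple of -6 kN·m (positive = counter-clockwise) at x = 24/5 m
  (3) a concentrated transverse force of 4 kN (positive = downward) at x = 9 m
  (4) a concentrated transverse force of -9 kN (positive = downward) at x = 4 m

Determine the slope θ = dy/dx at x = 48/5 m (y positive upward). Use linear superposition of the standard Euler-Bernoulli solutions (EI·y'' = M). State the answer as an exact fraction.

θ(48/5) = -831/1000000 rad

Load 1 — applied couple M₀=10 kN·m at a=3 m (b=L-a=9):
  θ_1 = (M₀x²/(2L)-M₀(x-a)+C₁)/EI  [x>a] with C₁=M₀(3b²-L²)/(6L)=55/4 = (10·(48/5)²/(2·12)-10·((48/5)-3)+(55/4))/50000 = -277/1000000 rad
Load 2 — applied couple M₀=-6 kN·m at a=24/5 m (b=L-a=36/5):
  θ_2 = (M₀x²/(2L)-M₀(x-a)+C₁)/EI  [x>a] with C₁=M₀(3b²-L²)/(6L)=-24/25 = ((-6)·(48/5)²/(2·12)-(-6)·((48/5)-(24/5))+(-24/25))/50000 = 3/31250 rad
Load 3 — point force P=4 kN at a=9 m (b=L-a=3):
  θ_3 = -Pa(2L²-6Lx+3x²+a²)/(6LEI)  [x>a] = -4·9·(2·12²-6·12·(48/5)+3·(48/5)²+9²)/(6·12·50000) = 1143/2500000 rad
Load 4 — point force P=-9 kN at a=4 m (b=L-a=8):
  θ_4 = -Pa(2L²-6Lx+3x²+a²)/(6LEI)  [x>a] = -(-9)·4·(2·12²-6·12·(48/5)+3·(48/5)²+4²)/(6·12·50000) = -173/156250 rad
Superposition: θ = Σ θ_i = -831/1000000 rad ≈ -0.000831 rad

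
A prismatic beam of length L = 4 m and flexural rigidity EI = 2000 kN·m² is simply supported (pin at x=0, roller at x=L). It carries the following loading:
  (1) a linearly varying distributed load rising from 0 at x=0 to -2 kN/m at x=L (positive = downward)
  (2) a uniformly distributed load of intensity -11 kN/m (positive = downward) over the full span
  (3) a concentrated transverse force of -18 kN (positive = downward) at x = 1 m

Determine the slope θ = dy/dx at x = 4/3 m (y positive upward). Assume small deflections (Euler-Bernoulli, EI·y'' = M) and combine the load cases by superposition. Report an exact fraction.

Load 1 — triangular load w₀=-2 kN/m (0→w₀ over full span):
  θ_1 = -w₀(7L⁴-30L²x²+15x⁴)/(360LEI) = -(-2)·(7·4⁴-30·4²·(4/3)²+15·(4/3)⁴)/(360·4·2000) = 104/151875 rad
Load 2 — uniform load w=-11 kN/m over full span:
  θ_2 = -w(L³-6Lx²+4x³)/(24EI) = -(-11)·(4³-6·4·(4/3)²+4·(4/3)³)/(24·2000) = 143/20250 rad
Load 3 — point force P=-18 kN at a=1 m (b=L-a=3):
  θ_3 = -Pa(2L²-6Lx+3x²+a²)/(6LEI)  [x>a] = -(-18)·1·(2·4²-6·4·(4/3)+3·(4/3)²+1²)/(6·4·2000) = 19/8000 rad
Superposition: θ = Σ θ_i = 98381/9720000 rad ≈ 0.010122 rad

θ(4/3) = 98381/9720000 rad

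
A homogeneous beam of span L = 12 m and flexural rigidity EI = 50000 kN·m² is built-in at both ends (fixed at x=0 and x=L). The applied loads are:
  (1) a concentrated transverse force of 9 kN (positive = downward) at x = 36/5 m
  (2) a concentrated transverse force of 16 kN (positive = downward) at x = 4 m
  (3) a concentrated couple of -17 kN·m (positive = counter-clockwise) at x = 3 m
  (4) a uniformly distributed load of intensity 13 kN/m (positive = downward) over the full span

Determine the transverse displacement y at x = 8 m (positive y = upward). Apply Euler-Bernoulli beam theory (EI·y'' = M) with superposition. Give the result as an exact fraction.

y(8) = -14416087/1012500000 m

Load 1 — point force P=9 kN at a=36/5 m (b=L-a=24/5):
  y_1 = -Pa²(L-x)²(3bL-(3b+a)(L-x))/(6L³EI)  [x>a] = -9·(36/5)²·(12-8)²·(3·(24/5)·12-(3·(24/5)+(36/5))·(12-8))/(6·12³·50000) = -486/390625 m
Load 2 — point force P=16 kN at a=4 m (b=L-a=8):
  y_2 = -Pa²(L-x)²(3bL-(3b+a)(L-x))/(6L³EI)  [x>a] = -16·4²·(12-8)²·(3·8·12-(3·8+4)·(12-8))/(6·12³·50000) = -352/253125 m
Load 3 — applied couple M₀=-17 kN·m at a=3 m (b=L-a=9):
  y_3 = (R_Ax³/6 - M_Ax²/2 - M₀(x-a)²/2)/EI  [x>a] with R_A=-51/32, M_A=51/16 = ((-51/32)·8³/6 - (51/16)·8²/2 - (-17)·(8-3)²/2)/50000 = -51/100000 m
Load 4 — uniform load w=13 kN/m over full span:
  y_4 = -wx²(L-x)²/(24EI) = -13·8²·(12-8)²/(24·50000) = -104/9375 m
Superposition: y = Σ y_i = -14416087/1012500000 m ≈ -0.014238 m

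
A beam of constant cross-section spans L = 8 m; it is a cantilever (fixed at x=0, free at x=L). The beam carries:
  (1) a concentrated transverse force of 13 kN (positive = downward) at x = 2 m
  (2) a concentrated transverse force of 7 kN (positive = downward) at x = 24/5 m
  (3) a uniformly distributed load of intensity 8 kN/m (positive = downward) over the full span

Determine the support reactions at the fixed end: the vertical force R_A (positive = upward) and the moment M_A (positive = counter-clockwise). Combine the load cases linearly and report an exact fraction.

Load 1 — point force P=13 kN at a=2 m (b=L-a=6):
  R_A = P = 13 kN
  M_A = Pa = 13·2 = 26 kN·m
Load 2 — point force P=7 kN at a=24/5 m (b=L-a=16/5):
  R_A = P = 7 kN
  M_A = Pa = 7·(24/5) = 168/5 kN·m
Load 3 — uniform load w=8 kN/m over full span:
  R_A = wL = 8·8 = 64 kN
  M_A = wL²/2 = 8·8²/2 = 256 kN·m
Superposition: R_A = 84 kN, M_A = 1578/5 kN·m

R_A = 84 kN, M_A = 1578/5 kN·m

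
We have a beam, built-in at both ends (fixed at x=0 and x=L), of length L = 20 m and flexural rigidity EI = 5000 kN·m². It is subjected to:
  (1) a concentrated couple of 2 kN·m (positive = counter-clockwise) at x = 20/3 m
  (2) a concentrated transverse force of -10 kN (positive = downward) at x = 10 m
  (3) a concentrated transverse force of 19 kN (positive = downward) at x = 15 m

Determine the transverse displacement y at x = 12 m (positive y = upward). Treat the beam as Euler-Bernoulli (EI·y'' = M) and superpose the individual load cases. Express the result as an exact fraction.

y(12) = -3979/450000 m

Load 1 — applied couple M₀=2 kN·m at a=20/3 m (b=L-a=40/3):
  y_1 = (R_Ax³/6 - M_Ax²/2 - M₀(x-a)²/2)/EI  [x>a] with R_A=2/15, M_A=0 = ((2/15)·12³/6 - 0·12²/2 - 2·(12-(20/3))²/2)/5000 = 56/28125 m
Load 2 — point force P=-10 kN at a=10 m (b=L-a=10):
  y_2 = -Pa²(L-x)²(3bL-(3b+a)(L-x))/(6L³EI)  [x>a] = -(-10)·10²·(20-12)²·(3·10·20-(3·10+10)·(20-12))/(6·20³·5000) = 28/375 m
Load 3 — point force P=19 kN at a=15 m (b=L-a=5):
  y_3 = -Pb²x²(3aL-(3a+b)x)/(6L³EI)  [x≤a] = -19·5²·12²·(3·15·20-(3·15+5)·12)/(6·20³·5000) = -171/2000 m
Superposition: y = Σ y_i = -3979/450000 m ≈ -0.008842 m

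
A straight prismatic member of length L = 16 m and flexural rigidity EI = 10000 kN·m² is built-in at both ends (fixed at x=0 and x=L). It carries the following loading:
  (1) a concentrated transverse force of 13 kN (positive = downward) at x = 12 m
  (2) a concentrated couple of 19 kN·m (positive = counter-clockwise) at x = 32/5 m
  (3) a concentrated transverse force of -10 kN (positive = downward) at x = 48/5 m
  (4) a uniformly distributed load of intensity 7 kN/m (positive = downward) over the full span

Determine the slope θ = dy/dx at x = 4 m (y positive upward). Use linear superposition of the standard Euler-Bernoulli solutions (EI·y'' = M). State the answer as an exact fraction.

θ(4) = -20891/1000000 rad

Load 1 — point force P=13 kN at a=12 m (b=L-a=4):
  θ_1 = -Pb²x(2aL-(3a+b)x)/(2L³EI)  [x≤a] = -13·4²·4·(2·12·16-(3·12+4)·4)/(2·16³·10000) = -91/40000 rad
Load 2 — applied couple M₀=19 kN·m at a=32/5 m (b=L-a=48/5):
  θ_2 = (R_Ax²/2 - M_Ax)/EI  [x≤a] with R_A=171/100, M_A=57/25 = ((171/100)·4²/2 - (57/25)·4)/10000 = 57/125000 rad
Load 3 — point force P=-10 kN at a=48/5 m (b=L-a=32/5):
  θ_3 = -Pb²x(2aL-(3a+b)x)/(2L³EI)  [x≤a] = -(-10)·(32/5)²·4·(2·(48/5)·16-(3·(48/5)+(32/5))·4)/(2·16³·10000) = 52/15625 rad
Load 4 — uniform load w=7 kN/m over full span:
  θ_4 = -wx(L-x)(L-2x)/(12EI) = -7·4·(16-4)·(16-2·4)/(12·10000) = -14/625 rad
Superposition: θ = Σ θ_i = -20891/1000000 rad ≈ -0.020891 rad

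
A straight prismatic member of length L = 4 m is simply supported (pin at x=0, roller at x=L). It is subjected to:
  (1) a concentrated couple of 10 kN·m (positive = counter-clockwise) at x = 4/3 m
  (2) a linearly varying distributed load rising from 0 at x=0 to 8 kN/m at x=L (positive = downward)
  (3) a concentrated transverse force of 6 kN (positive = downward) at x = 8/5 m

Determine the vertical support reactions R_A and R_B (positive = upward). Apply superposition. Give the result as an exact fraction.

R_A = 343/30 kN, R_B = 317/30 kN

Load 1 — applied couple M₀=10 kN·m at a=4/3 m (b=L-a=8/3):
  R_A = M₀/L = 10/4 = 5/2 kN
  R_B = -M₀/L = -10/4 = -5/2 kN
Load 2 — triangular load w₀=8 kN/m (0→w₀ over full span):
  R_A = w₀L/6 = 8·4/6 = 16/3 kN
  R_B = w₀L/3 = 8·4/3 = 32/3 kN
Load 3 — point force P=6 kN at a=8/5 m (b=L-a=12/5):
  R_A = Pb/L = 6·(12/5)/4 = 18/5 kN
  R_B = Pa/L = 6·(8/5)/4 = 12/5 kN
Superposition: R_A = 343/30 kN, R_B = 317/30 kN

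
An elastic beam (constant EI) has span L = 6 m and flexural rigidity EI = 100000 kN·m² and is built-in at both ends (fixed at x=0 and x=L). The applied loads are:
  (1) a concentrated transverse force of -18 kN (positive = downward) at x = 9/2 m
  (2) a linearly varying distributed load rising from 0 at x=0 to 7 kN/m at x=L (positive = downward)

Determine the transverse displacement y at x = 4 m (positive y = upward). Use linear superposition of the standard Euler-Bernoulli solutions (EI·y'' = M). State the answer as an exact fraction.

Load 1 — point force P=-18 kN at a=9/2 m (b=L-a=3/2):
  y_1 = -Pb²x²(3aL-(3a+b)x)/(6L³EI)  [x≤a] = -(-18)·(3/2)²·4²·(3·(9/2)·6-(3·(9/2)+(3/2))·4)/(6·6³·100000) = 21/200000 m
Load 2 — triangular load w₀=7 kN/m (0→w₀ over full span):
  y_2 = -w₀x²(L-x)²(x+2L)/(120LEI) = -7·4²·(6-4)²·(4+2·6)/(120·6·100000) = -14/140625 m
Superposition: y = Σ y_i = 49/9000000 m ≈ 0.000005 m

y(4) = 49/9000000 m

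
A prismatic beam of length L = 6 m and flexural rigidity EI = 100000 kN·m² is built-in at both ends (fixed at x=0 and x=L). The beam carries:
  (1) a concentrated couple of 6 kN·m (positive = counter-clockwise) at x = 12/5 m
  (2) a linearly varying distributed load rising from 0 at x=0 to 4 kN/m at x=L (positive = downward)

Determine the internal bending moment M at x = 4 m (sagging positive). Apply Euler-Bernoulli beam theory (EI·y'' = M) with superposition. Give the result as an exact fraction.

M(4) = 344/225 kN·m

Load 1 — applied couple M₀=6 kN·m at a=12/5 m (b=L-a=18/5):
  M_1 = R_Ax - M_A - M₀  [x>a] with R_A=36/25, M_A=18/25 = (36/25)·4 - (18/25) - 6 = -24/25 kN·m
Load 2 — triangular load w₀=4 kN/m (0→w₀ over full span):
  M_2 = 3w₀Lx/20 - w₀L²/30 - w₀x³/(6L) = 3·4·6·4/20 - 4·6²/30 - 4·4³/(6·6) = 112/45 kN·m
Superposition: M = Σ M_i = 344/225 kN·m ≈ 1.528889 kN·m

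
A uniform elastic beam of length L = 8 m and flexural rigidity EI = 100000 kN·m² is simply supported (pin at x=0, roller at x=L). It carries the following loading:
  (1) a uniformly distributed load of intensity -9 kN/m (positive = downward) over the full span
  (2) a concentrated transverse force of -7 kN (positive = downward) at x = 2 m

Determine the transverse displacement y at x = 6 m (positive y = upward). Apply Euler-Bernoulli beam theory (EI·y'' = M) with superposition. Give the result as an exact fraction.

y(6) = 281/75000 m

Load 1 — uniform load w=-9 kN/m over full span:
  y_1 = -wx(L³-2Lx²+x³)/(24EI) = -(-9)·6·(8³-2·8·6²+6³)/(24·100000) = 171/50000 m
Load 2 — point force P=-7 kN at a=2 m (b=L-a=6):
  y_2 = -Pa(L-x)(2Lx-a²-x²)/(6LEI)  [x>a] = -(-7)·2·(8-6)·(2·8·6-2²-6²)/(6·8·100000) = 49/150000 m
Superposition: y = Σ y_i = 281/75000 m ≈ 0.003747 m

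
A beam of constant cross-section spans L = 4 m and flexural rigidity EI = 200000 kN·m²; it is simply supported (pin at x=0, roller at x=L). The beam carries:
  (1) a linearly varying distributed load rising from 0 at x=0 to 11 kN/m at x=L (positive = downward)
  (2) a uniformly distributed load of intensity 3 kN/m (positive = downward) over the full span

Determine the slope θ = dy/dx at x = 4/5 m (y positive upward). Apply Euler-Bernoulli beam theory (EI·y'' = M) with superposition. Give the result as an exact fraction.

θ(4/5) = -12463/140625000 rad

Load 1 — triangular load w₀=11 kN/m (0→w₀ over full span):
  θ_1 = -w₀(7L⁴-30L²x²+15x⁴)/(360LEI) = -11·(7·4⁴-30·4²·(4/5)²+15·(4/5)⁴)/(360·4·200000) = -1001/17578125 rad
Load 2 — uniform load w=3 kN/m over full span:
  θ_2 = -w(L³-6Lx²+4x³)/(24EI) = -3·(4³-6·4·(4/5)²+4·(4/5)³)/(24·200000) = -99/3125000 rad
Superposition: θ = Σ θ_i = -12463/140625000 rad ≈ -0.000089 rad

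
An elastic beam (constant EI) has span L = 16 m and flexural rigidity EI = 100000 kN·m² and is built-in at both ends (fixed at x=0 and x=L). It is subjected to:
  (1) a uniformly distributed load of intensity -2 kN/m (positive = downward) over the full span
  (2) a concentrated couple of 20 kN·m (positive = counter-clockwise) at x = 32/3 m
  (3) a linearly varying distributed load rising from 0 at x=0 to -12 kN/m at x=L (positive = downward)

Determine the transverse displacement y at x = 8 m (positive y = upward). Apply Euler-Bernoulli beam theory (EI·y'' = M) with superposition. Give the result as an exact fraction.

y(8) = 364/28125 m

Load 1 — uniform load w=-2 kN/m over full span:
  y_1 = -wx²(L-x)²/(24EI) = -(-2)·8²·(16-8)²/(24·100000) = 32/9375 m
Load 2 — applied couple M₀=20 kN·m at a=32/3 m (b=L-a=16/3):
  y_2 = (R_Ax³/6 - M_Ax²/2)/EI  [x≤a] with R_A=5/3, M_A=20/3 = ((5/3)·8³/6 - (20/3)·8²/2)/100000 = -4/5625 m
Load 3 — triangular load w₀=-12 kN/m (0→w₀ over full span):
  y_3 = -w₀x²(L-x)²(x+2L)/(120LEI) = -(-12)·8²·(16-8)²·(8+2·16)/(120·16·100000) = 32/3125 m
Superposition: y = Σ y_i = 364/28125 m ≈ 0.012942 m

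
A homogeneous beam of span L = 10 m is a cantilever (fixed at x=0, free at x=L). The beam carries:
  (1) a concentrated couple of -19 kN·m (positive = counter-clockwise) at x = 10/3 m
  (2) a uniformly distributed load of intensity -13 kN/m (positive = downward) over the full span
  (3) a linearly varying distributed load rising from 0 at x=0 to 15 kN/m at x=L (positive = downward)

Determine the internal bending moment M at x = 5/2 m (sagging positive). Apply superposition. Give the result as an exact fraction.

M(5/2) = 967/32 kN·m

Load 1 — applied couple M₀=-19 kN·m at a=10/3 m (b=L-a=20/3):
  M_1 = M₀  [x≤a] = (-19) = -19 kN·m
Load 2 — uniform load w=-13 kN/m over full span:
  M_2 = -w(L-x)²/2 = -(-13)·(10-(5/2))²/2 = 2925/8 kN·m
Load 3 — triangular load w₀=15 kN/m (0→w₀ over full span):
  M_3 = w₀Lx/2 - w₀L²/3 - w₀x³/(6L) = 15·10·(5/2)/2 - 15·10²/3 - 15·(5/2)³/(6·10) = -10125/32 kN·m
Superposition: M = Σ M_i = 967/32 kN·m ≈ 30.218750 kN·m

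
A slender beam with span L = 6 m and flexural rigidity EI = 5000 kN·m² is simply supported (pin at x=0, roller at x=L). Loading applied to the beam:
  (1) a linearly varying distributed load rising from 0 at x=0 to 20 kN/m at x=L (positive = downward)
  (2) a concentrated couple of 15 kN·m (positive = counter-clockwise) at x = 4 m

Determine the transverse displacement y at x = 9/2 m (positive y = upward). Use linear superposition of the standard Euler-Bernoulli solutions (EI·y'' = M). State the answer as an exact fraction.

Load 1 — triangular load w₀=20 kN/m (0→w₀ over full span):
  y_1 = -w₀x(7L⁴-10L²x²+3x⁴)/(360LEI) = -20·(9/2)·(7·6⁴-10·6²·(9/2)²+3·(9/2)⁴)/(360·6·5000) = -3213/128000 m
Load 2 — applied couple M₀=15 kN·m at a=4 m (b=L-a=2):
  y_2 = (M₀x³/(6L)-M₀(x-a)²/2+C₁x)/EI  [x>a] with C₁=M₀(3b²-L²)/(6L)=-10 = (15·(9/2)³/(6·6)-15·((9/2)-4)²/2+(-10)·(9/2))/5000 = -57/32000 m
Superposition: y = Σ y_i = -3441/128000 m ≈ -0.026883 m

y(9/2) = -3441/128000 m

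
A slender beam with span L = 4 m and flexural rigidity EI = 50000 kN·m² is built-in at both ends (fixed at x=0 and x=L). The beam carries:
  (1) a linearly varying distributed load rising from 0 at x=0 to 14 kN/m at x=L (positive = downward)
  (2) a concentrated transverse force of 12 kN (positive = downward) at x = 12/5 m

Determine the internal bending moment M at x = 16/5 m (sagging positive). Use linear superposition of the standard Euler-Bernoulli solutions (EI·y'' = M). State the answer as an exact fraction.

Load 1 — triangular load w₀=14 kN/m (0→w₀ over full span):
  M_1 = 3w₀Lx/20 - w₀L²/30 - w₀x³/(6L) = 3·14·4·(16/5)/20 - 14·4²/30 - 14·(16/5)³/(6·4) = 112/375 kN·m
Load 2 — point force P=12 kN at a=12/5 m (b=L-a=8/5):
  M_2 = Pa²(a+3b)(L-x)/L³ - Pa²b/L²  [x>a] = 12·(12/5)²·((12/5)+3·(8/5))·(4-(16/5))/4³ - 12·(12/5)²·(8/5)/4² = -432/625 kN·m
Superposition: M = Σ M_i = -736/1875 kN·m ≈ -0.392533 kN·m

M(16/5) = -736/1875 kN·m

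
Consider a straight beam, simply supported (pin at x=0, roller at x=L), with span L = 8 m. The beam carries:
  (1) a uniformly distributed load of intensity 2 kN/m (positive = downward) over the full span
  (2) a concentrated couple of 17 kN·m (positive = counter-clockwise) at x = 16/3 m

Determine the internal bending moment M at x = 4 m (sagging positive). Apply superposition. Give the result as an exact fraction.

Load 1 — uniform load w=2 kN/m over full span:
  M_1 = wx(L-x)/2 = 2·4·(8-4)/2 = 16 kN·m
Load 2 — applied couple M₀=17 kN·m at a=16/3 m (b=L-a=8/3):
  M_2 = M₀x/L  [x≤a] = 17·4/8 = 17/2 kN·m
Superposition: M = Σ M_i = 49/2 kN·m ≈ 24.500000 kN·m

M(4) = 49/2 kN·m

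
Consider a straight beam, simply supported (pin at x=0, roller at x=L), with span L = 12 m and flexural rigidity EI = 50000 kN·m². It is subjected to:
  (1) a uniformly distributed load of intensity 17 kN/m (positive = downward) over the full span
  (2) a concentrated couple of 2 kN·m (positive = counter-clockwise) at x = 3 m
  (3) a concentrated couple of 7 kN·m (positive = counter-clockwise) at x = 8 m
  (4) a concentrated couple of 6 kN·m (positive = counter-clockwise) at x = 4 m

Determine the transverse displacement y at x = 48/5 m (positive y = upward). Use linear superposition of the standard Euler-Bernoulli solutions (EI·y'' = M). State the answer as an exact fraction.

Load 1 — uniform load w=17 kN/m over full span:
  y_1 = -wx(L³-2Lx²+x³)/(24EI) = -17·(48/5)·(12³-2·12·(48/5)²+(48/5)³)/(24·50000) = -106488/1953125 m
Load 2 — applied couple M₀=2 kN·m at a=3 m (b=L-a=9):
  y_2 = (M₀x³/(6L)-M₀(x-a)²/2+C₁x)/EI  [x>a] with C₁=M₀(3b²-L²)/(6L)=11/4 = (2·(48/5)³/(6·12)-2·((48/5)-3)²/2+(11/4)·(48/5))/50000 = 927/6250000 m
Load 3 — applied couple M₀=7 kN·m at a=8 m (b=L-a=4):
  y_3 = (M₀x³/(6L)-M₀(x-a)²/2+C₁x)/EI  [x>a] with C₁=M₀(3b²-L²)/(6L)=-28/3 = (7·(48/5)³/(6·12)-7·((48/5)-8)²/2+(-28/3)·(48/5))/50000 = -98/390625 m
Load 4 — applied couple M₀=6 kN·m at a=4 m (b=L-a=8):
  y_4 = (M₀x³/(6L)-M₀(x-a)²/2+C₁x)/EI  [x>a] with C₁=M₀(3b²-L²)/(6L)=4 = (6·(48/5)³/(6·12)-6·((48/5)-4)²/2+4·(48/5))/50000 = 141/390625 m
Superposition: y = Σ y_i = -1695733/31250000 m ≈ -0.054263 m

y(48/5) = -1695733/31250000 m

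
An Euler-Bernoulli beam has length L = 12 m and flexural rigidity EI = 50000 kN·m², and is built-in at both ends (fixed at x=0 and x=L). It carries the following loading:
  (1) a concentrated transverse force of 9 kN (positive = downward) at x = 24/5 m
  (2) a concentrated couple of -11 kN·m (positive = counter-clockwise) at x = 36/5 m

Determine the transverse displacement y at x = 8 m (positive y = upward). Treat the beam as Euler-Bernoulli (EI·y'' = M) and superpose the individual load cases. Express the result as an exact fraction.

Load 1 — point force P=9 kN at a=24/5 m (b=L-a=36/5):
  y_1 = -Pa²(L-x)²(3bL-(3b+a)(L-x))/(6L³EI)  [x>a] = -9·(24/5)²·(12-8)²·(3·(36/5)·12-(3·(36/5)+(24/5))·(12-8))/(6·12³·50000) = -384/390625 m
Load 2 — applied couple M₀=-11 kN·m at a=36/5 m (b=L-a=24/5):
  y_2 = (R_Ax³/6 - M_Ax²/2 - M₀(x-a)²/2)/EI  [x>a] with R_A=-33/25, M_A=-88/25 = ((-33/25)·8³/6 - (-88/25)·8²/2 - (-11)·(8-(36/5))²/2)/50000 = 11/156250 m
Superposition: y = Σ y_i = -713/781250 m ≈ -0.000913 m

y(8) = -713/781250 m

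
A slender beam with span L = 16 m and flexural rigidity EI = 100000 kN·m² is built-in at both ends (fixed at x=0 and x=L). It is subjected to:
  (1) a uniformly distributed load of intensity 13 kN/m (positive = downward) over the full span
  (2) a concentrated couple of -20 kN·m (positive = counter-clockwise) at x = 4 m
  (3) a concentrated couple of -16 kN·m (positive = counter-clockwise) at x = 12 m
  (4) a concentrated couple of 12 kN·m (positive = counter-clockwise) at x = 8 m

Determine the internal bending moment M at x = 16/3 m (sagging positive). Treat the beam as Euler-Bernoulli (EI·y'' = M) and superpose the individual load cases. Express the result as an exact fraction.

Load 1 — uniform load w=13 kN/m over full span:
  M_1 = wLx/2 - wL²/12 - wx²/2 = 13·16·(16/3)/2 - 13·16²/12 - 13·(16/3)²/2 = 832/9 kN·m
Load 2 — applied couple M₀=-20 kN·m at a=4 m (b=L-a=12):
  M_2 = R_Ax - M_A - M₀  [x>a] with R_A=-45/32, M_A=15/4 = (-45/32)·(16/3) - (15/4) - (-20) = 35/4 kN·m
Load 3 — applied couple M₀=-16 kN·m at a=12 m (b=L-a=4):
  M_3 = R_Ax - M_A  [x≤a] with R_A=-9/8, M_A=-5 = (-9/8)·(16/3) - (-5) = -1 kN·m
Load 4 — applied couple M₀=12 kN·m at a=8 m (b=L-a=8):
  M_4 = R_Ax - M_A  [x≤a] with R_A=9/8, M_A=3 = (9/8)·(16/3) - 3 = 3 kN·m
Superposition: M = Σ M_i = 3715/36 kN·m ≈ 103.194444 kN·m

M(16/3) = 3715/36 kN·m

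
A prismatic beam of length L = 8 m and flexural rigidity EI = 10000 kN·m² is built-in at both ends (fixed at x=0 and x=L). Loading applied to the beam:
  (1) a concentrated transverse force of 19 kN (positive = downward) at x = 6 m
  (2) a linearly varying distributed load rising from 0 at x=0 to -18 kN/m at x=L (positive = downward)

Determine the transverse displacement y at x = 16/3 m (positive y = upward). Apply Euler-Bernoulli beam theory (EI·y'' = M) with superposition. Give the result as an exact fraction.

y(16/3) = 461/84375 m

Load 1 — point force P=19 kN at a=6 m (b=L-a=2):
  y_1 = -Pb²x²(3aL-(3a+b)x)/(6L³EI)  [x≤a] = -19·2²·(16/3)²·(3·6·8-(3·6+2)·(16/3))/(6·8³·10000) = -133/50625 m
Load 2 — triangular load w₀=-18 kN/m (0→w₀ over full span):
  y_2 = -w₀x²(L-x)²(x+2L)/(120LEI) = -(-18)·(16/3)²·(8-(16/3))²·((16/3)+2·8)/(120·8·10000) = 2048/253125 m
Superposition: y = Σ y_i = 461/84375 m ≈ 0.005464 m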